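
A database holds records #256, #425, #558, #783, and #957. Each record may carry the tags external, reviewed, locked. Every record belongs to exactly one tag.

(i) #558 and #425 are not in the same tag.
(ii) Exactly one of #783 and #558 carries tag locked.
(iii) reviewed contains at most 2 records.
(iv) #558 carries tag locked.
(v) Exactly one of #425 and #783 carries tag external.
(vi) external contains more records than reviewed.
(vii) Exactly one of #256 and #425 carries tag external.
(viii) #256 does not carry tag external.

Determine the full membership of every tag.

external = {#425, #957}; reviewed = {#783}; locked = {#256, #558}

From (iv): #558 ∈ locked.
From (viii): #256 ∉ external.
(i): #425 ∉ locked.
(ii) (exactly one): #783 ∉ locked.
(vii) (exactly one): #425 ∈ external.
(v) (exactly one): #783 ∉ external.
Only one tag left: #783 ∈ reviewed.
Suppose #256 ∈ reviewed: no assignment then satisfies all the clues, so #256 ∉ reviewed.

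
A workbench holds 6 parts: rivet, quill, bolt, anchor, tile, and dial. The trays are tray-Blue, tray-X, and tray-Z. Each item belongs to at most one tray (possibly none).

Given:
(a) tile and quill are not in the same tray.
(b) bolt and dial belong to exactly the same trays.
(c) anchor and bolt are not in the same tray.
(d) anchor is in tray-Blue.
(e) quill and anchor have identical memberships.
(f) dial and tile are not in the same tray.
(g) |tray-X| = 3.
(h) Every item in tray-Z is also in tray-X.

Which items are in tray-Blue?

From (d): anchor ∈ tray-Blue.
(c): bolt ∉ tray-Blue.
(e): quill matches anchor: quill ∈ tray-Blue.
(a): tile ∉ tray-Blue.
(b): dial matches bolt: dial ∉ tray-Blue.
Suppose rivet ∈ tray-Blue: no assignment then satisfies all the clues, so rivet ∉ tray-Blue.

tray-Blue = {anchor, quill}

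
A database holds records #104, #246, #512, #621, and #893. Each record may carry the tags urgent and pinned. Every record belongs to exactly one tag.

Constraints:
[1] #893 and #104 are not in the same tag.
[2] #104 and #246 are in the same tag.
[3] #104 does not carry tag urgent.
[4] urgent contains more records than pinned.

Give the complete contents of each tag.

urgent = {#512, #621, #893}; pinned = {#104, #246}

From (3): #104 ∉ urgent.
(2): #246 matches #104: #246 ∉ urgent.
Only one tag left: #104 ∈ pinned.
Only one tag left: #246 ∈ pinned.
(1): #893 ∉ pinned.
Only one tag left: #893 ∈ urgent.
Suppose #512 ∉ urgent: no assignment then satisfies all the clues, so #512 ∈ urgent.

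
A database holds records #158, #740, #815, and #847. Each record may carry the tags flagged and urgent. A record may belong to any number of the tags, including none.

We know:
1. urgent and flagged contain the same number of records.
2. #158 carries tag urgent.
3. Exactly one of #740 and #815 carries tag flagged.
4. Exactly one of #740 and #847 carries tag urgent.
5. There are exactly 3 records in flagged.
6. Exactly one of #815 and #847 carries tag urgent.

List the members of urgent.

From (2): #158 ∈ urgent.
Suppose #740 ∉ urgent: no assignment then satisfies all the clues, so #740 ∈ urgent.

urgent = {#158, #740, #815}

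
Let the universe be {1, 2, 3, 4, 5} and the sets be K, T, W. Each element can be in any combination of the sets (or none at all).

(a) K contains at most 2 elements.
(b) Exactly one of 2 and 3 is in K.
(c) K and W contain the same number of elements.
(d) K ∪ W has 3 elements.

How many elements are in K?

2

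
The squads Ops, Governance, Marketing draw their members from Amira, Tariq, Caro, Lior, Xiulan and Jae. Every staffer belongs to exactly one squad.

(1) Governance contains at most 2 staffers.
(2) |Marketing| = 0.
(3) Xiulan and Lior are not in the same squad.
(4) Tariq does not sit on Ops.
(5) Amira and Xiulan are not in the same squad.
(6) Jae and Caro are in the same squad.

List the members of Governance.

Governance = {Tariq, Xiulan}

From (4): Tariq ∉ Ops.
(2): Marketing already has 0, so the rest are out.
Only one squad left: Tariq ∈ Governance.
Suppose Amira ∈ Governance: no assignment then satisfies all the clues, so Amira ∉ Governance.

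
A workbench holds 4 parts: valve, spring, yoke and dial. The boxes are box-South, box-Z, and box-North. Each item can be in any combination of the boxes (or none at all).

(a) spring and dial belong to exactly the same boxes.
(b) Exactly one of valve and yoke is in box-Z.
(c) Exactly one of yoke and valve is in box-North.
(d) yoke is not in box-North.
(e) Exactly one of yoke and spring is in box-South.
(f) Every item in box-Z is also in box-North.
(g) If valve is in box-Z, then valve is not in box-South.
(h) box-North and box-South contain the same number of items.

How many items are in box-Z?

From (d): yoke ∉ box-North.
(c) (exactly one): valve ∈ box-North.
(f) contrapositive: yoke ∉ box-Z.
(b) (exactly one): valve ∈ box-Z.
(g): valve ∉ box-South.
Suppose spring ∈ box-South: no assignment then satisfies all the clues, so spring ∉ box-South.

1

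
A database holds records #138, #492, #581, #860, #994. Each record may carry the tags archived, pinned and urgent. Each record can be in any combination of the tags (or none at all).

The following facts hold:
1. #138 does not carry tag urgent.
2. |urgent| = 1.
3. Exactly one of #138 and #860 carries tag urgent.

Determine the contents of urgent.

urgent = {#860}

From (1): #138 ∉ urgent.
(3) (exactly one): #860 ∈ urgent.
(2): urgent already has 1, so the rest are out.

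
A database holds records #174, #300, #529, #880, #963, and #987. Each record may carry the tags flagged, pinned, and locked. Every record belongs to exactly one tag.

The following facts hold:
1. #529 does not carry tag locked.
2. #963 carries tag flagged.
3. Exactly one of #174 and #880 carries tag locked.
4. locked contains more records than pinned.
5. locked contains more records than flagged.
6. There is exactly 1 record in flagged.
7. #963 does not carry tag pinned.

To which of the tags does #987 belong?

#987: locked

From (1): #529 ∉ locked.
From (2): #963 ∈ flagged.
(6): flagged already has 1, so the rest are out.
Only one tag left: #529 ∈ pinned.
Suppose #987 ∈ pinned: no assignment then satisfies all the clues, so #987 ∉ pinned.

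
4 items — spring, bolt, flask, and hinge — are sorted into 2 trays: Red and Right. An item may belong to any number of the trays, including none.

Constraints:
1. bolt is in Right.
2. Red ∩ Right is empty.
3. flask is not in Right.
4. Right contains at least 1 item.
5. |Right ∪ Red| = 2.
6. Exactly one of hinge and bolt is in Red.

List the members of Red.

Red = {hinge}

From (1): bolt ∈ Right.
From (3): flask ∉ Right.
(2) (disjoint): bolt ∉ Red.
(6) (exactly one): hinge ∈ Red.
(2) (disjoint): hinge ∉ Right.
Suppose spring ∈ Red: no assignment then satisfies all the clues, so spring ∉ Red.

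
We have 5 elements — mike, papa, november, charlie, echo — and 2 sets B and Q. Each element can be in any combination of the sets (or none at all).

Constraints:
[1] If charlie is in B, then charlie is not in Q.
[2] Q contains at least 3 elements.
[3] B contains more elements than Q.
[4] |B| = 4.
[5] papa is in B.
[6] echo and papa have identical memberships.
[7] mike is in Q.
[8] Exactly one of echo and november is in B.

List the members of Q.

Q = {echo, mike, papa}

From (5): papa ∈ B.
From (7): mike ∈ Q.
(6): echo matches papa: echo ∈ B.
(8) (exactly one): november ∉ B.
(4): only 4 candidates remain for B, so all are in.
(1): charlie ∉ Q.
Suppose papa ∉ Q: no assignment then satisfies all the clues, so papa ∈ Q.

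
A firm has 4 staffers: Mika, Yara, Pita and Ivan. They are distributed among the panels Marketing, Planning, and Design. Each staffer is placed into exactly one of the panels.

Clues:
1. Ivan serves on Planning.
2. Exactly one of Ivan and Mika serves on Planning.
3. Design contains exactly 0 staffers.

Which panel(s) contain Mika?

Mika: Marketing

From (1): Ivan ∈ Planning.
(2) (exactly one): Mika ∉ Planning.
(3): Design already has 0, so the rest are out.
Only one panel left: Mika ∈ Marketing.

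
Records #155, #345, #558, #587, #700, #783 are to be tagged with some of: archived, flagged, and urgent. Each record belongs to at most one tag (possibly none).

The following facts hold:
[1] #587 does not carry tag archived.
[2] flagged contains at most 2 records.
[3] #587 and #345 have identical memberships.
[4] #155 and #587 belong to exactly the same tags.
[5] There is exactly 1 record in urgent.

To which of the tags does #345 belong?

#345: none

From (1): #587 ∉ archived.
(3): #345 matches #587: #345 ∉ archived.
(4): #155 matches #587: #155 ∉ archived.
Suppose #345 ∈ flagged: no assignment then satisfies all the clues, so #345 ∉ flagged.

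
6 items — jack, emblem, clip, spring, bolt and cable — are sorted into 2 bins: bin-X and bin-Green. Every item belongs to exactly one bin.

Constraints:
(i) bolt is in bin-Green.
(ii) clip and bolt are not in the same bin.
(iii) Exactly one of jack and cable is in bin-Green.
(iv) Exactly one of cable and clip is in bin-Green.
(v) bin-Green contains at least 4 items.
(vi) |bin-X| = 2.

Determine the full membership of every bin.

bin-X = {clip, jack}; bin-Green = {bolt, cable, emblem, spring}

From (i): bolt ∈ bin-Green.
(ii): clip ∉ bin-Green.
(iv) (exactly one): cable ∈ bin-Green.
Only one bin left: clip ∈ bin-X.
(iii) (exactly one): jack ∉ bin-Green.
(v): only 4 candidates remain for bin-Green, so all are in.
(vi): only 2 candidates remain for bin-X, so all are in.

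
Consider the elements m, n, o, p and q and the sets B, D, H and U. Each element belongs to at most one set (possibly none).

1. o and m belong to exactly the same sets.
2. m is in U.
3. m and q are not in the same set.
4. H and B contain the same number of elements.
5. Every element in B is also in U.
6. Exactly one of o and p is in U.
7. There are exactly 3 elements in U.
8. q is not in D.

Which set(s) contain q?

q: none

From (2): m ∈ U.
From (8): q ∉ D.
(1): o matches m: o ∉ B.
(1): o matches m: o ∉ D.
(1): o matches m: o ∉ H.
(1): o matches m: o ∈ U.
(3): q ∉ U.
(5) contrapositive: q ∉ B.
(6) (exactly one): p ∉ U.
(7): only 3 candidates remain for U, so all are in.
(5) contrapositive: p ∉ B.
Suppose q ∈ H: no assignment then satisfies all the clues, so q ∉ H.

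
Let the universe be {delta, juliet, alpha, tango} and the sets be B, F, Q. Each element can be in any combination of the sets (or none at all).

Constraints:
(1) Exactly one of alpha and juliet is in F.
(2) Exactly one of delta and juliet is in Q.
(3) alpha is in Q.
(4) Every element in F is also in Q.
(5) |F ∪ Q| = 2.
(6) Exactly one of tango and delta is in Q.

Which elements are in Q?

From (3): alpha ∈ Q.
Suppose delta ∉ Q: no assignment then satisfies all the clues, so delta ∈ Q.

Q = {alpha, delta}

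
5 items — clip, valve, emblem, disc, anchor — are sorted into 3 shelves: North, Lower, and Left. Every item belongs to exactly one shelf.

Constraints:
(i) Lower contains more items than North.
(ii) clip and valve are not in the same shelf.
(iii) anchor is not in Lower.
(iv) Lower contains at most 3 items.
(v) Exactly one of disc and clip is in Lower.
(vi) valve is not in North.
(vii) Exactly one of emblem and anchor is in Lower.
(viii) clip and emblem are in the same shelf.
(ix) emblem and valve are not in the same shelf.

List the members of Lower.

From (iii): anchor ∉ Lower.
From (vi): valve ∉ North.
(vii) (exactly one): emblem ∈ Lower.
(viii): clip matches emblem: clip ∉ North.
(viii): clip matches emblem: clip ∈ Lower.
(ix): valve ∉ Lower.
Only one shelf left: valve ∈ Left.
(v) (exactly one): disc ∉ Lower.

Lower = {clip, emblem}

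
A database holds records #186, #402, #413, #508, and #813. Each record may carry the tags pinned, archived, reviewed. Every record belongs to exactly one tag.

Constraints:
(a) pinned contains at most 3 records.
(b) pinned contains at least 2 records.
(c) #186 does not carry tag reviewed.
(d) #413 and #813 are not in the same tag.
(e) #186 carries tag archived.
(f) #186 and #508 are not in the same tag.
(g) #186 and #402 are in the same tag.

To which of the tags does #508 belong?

#508: pinned

From (c): #186 ∉ reviewed.
From (e): #186 ∈ archived.
(f): #508 ∉ archived.
(g): #402 matches #186: #402 ∉ pinned.
(g): #402 matches #186: #402 ∈ archived.
Suppose #508 ∉ pinned: no assignment then satisfies all the clues, so #508 ∈ pinned.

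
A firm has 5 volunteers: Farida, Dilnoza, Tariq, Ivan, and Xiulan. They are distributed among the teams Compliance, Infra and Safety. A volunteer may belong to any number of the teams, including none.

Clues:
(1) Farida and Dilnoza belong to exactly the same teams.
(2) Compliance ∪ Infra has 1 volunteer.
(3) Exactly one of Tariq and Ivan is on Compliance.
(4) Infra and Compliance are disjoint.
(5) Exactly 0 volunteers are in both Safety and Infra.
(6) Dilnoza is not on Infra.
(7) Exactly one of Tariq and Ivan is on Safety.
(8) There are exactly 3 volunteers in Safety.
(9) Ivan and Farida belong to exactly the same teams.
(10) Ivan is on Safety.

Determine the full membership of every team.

From (6): Dilnoza ∉ Infra.
From (10): Ivan ∈ Safety.
(1): Farida matches Dilnoza: Farida ∉ Infra.
(7) (exactly one): Tariq ∉ Safety.
(9): Ivan matches Farida: Ivan ∉ Infra.
(9): Farida matches Ivan: Farida ∈ Safety.
(1): Dilnoza matches Farida: Dilnoza ∈ Safety.
(8): Safety already has 3, so the rest are out.
Suppose Farida ∈ Compliance: no assignment then satisfies all the clues, so Farida ∉ Compliance.

Compliance = {Tariq}; Infra = {}; Safety = {Dilnoza, Farida, Ivan}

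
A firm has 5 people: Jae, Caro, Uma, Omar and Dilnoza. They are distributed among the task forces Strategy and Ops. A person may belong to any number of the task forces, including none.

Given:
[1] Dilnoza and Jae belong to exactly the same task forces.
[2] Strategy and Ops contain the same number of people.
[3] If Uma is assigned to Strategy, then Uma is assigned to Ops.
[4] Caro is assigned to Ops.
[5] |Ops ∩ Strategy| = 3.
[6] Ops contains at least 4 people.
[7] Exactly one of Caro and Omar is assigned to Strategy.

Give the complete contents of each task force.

Strategy = {Dilnoza, Jae, Omar, Uma}; Ops = {Caro, Dilnoza, Jae, Uma}

From (4): Caro ∈ Ops.
Suppose Jae ∉ Strategy: no assignment then satisfies all the clues, so Jae ∈ Strategy.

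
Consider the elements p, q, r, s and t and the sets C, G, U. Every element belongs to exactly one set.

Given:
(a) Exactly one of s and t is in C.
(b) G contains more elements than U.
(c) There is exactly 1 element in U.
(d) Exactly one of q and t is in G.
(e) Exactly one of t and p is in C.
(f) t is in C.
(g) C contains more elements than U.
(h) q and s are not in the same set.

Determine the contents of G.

From (f): t ∈ C.
(a) (exactly one): s ∉ C.
(d) (exactly one): q ∈ G.
(e) (exactly one): p ∉ C.
(h): s ∉ G.
Only one set left: s ∈ U.
(c): U already has 1, so the rest are out.
Only one set left: p ∈ G.
Suppose r ∈ G: no assignment then satisfies all the clues, so r ∉ G.

G = {p, q}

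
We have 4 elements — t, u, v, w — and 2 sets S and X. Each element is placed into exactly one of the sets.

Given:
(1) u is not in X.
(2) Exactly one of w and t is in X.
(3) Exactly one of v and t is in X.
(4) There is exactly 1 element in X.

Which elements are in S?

S = {u, v, w}

From (1): u ∉ X.
Only one set left: u ∈ S.
Suppose t ∈ S: no assignment then satisfies all the clues, so t ∉ S.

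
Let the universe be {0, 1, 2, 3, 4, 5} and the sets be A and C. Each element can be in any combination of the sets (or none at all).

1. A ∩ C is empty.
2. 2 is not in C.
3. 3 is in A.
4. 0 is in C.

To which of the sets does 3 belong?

3: A

From (2): 2 ∉ C.
From (3): 3 ∈ A.
From (4): 0 ∈ C.
(1) (disjoint): 0 ∉ A.
(1) (disjoint): 3 ∉ C.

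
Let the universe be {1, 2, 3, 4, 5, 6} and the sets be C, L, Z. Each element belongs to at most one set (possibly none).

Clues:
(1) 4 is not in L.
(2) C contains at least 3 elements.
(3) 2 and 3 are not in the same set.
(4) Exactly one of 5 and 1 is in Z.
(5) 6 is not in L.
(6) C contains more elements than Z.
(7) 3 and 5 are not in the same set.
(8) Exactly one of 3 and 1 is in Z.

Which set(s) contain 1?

1: Z

From (1): 4 ∉ L.
From (5): 6 ∉ L.
Suppose 1 ∈ C: no assignment then satisfies all the clues, so 1 ∉ C.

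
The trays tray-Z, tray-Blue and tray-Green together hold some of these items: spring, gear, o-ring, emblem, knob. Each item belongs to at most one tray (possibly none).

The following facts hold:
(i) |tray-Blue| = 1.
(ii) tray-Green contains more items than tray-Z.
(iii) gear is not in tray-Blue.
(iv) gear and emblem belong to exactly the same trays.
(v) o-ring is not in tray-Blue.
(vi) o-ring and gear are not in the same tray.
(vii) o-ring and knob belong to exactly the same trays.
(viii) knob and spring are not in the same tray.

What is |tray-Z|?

0

From (iii): gear ∉ tray-Blue.
From (v): o-ring ∉ tray-Blue.
(iv): emblem matches gear: emblem ∉ tray-Blue.
(vii): knob matches o-ring: knob ∉ tray-Blue.
(i): only 1 candidates remain for tray-Blue, so all are in.
Suppose gear ∈ tray-Z: no assignment then satisfies all the clues, so gear ∉ tray-Z.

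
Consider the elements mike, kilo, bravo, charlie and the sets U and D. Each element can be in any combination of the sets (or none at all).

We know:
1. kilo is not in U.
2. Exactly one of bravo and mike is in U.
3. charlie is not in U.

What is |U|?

1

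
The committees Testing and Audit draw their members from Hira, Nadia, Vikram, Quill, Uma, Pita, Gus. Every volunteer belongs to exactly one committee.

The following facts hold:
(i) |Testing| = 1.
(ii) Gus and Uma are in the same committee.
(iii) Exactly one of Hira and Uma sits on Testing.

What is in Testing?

Testing = {Hira}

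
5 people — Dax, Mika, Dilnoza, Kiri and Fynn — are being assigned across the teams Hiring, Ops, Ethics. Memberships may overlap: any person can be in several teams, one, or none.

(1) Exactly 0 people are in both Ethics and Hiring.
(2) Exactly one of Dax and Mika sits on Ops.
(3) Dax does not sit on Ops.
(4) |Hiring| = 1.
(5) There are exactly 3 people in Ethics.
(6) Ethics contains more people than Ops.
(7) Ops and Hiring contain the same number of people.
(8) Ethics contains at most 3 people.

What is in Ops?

Ops = {Mika}

From (3): Dax ∉ Ops.
(2) (exactly one): Mika ∈ Ops.
Suppose Dilnoza ∈ Ops: no assignment then satisfies all the clues, so Dilnoza ∉ Ops.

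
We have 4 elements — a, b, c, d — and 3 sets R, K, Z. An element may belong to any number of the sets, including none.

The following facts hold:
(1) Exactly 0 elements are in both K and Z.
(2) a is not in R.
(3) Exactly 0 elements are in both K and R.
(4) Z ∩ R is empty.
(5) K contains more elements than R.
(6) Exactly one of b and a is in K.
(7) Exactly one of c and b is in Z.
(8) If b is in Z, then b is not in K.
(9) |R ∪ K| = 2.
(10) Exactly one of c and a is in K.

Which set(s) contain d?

d: K

From (2): a ∉ R.
Suppose d ∈ R: no assignment then satisfies all the clues, so d ∉ R.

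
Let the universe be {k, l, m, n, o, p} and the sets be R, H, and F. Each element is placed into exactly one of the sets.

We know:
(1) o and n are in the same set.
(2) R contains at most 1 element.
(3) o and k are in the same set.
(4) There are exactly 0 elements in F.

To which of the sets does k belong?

k: H

(4): F already has 0, so the rest are out.
Suppose k ∈ R: no assignment then satisfies all the clues, so k ∉ R.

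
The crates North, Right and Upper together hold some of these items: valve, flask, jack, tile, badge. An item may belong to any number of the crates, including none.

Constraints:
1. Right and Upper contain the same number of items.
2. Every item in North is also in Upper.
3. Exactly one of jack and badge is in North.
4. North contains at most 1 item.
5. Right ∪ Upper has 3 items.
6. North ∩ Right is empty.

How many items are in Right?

2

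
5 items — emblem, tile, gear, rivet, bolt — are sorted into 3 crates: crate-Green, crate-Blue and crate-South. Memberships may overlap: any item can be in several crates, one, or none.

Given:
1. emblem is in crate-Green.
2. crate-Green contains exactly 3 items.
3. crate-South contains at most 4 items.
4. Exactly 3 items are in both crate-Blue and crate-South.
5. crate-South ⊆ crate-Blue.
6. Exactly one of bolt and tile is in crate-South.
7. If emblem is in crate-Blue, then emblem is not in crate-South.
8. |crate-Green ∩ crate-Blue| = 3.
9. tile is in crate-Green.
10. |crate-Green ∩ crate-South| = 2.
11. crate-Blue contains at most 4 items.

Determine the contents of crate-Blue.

crate-Blue = {emblem, gear, rivet, tile}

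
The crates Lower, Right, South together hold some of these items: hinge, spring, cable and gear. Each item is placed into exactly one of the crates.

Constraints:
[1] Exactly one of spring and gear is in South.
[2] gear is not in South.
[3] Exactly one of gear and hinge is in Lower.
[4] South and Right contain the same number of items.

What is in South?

South = {spring}

From (2): gear ∉ South.
(1) (exactly one): spring ∈ South.
Suppose hinge ∈ South: no assignment then satisfies all the clues, so hinge ∉ South.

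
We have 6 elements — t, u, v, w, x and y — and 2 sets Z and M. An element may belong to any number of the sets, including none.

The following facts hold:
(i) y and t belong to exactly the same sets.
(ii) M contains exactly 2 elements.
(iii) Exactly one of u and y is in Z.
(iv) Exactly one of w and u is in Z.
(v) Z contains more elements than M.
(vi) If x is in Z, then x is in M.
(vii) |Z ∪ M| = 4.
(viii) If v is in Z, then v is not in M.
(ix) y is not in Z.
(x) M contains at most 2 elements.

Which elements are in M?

M = {w, x}

From (ix): y ∉ Z.
(i): t matches y: t ∉ Z.
(iii) (exactly one): u ∈ Z.
(iv) (exactly one): w ∉ Z.
Suppose t ∈ M: no assignment then satisfies all the clues, so t ∉ M.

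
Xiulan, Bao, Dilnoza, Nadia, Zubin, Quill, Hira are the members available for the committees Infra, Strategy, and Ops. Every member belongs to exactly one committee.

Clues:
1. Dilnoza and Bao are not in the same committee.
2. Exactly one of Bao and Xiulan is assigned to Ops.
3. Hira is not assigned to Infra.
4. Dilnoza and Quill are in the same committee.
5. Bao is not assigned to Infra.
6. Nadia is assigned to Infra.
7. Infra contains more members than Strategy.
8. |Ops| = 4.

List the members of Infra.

From (3): Hira ∉ Infra.
From (5): Bao ∉ Infra.
From (6): Nadia ∈ Infra.
Suppose Xiulan ∈ Infra: no assignment then satisfies all the clues, so Xiulan ∉ Infra.

Infra = {Nadia, Zubin}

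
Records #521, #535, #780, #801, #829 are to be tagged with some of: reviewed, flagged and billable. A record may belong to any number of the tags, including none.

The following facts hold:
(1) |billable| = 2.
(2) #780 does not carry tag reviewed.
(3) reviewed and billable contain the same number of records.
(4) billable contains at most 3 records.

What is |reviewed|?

2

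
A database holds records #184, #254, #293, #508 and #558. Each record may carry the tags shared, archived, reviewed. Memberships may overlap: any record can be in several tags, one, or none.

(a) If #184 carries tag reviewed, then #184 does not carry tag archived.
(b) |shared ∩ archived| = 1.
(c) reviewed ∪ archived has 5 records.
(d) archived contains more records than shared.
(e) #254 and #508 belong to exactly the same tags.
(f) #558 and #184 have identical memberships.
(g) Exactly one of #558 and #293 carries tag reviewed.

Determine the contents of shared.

shared = {#293}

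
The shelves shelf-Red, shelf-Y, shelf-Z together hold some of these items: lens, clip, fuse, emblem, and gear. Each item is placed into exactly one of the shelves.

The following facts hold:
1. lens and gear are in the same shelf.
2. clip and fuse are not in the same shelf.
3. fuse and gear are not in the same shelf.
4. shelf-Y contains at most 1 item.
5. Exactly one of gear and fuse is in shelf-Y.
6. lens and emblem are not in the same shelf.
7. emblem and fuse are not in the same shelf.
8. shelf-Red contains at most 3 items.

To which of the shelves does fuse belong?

fuse: shelf-Y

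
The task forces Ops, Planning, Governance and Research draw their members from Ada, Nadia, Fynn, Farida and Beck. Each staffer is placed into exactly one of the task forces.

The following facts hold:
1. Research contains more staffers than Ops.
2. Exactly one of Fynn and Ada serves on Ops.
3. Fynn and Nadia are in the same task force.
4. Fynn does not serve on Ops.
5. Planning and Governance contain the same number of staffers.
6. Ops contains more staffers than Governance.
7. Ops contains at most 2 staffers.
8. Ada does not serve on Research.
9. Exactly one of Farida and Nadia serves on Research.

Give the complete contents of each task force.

Ops = {Ada, Farida}; Planning = {}; Governance = {}; Research = {Beck, Fynn, Nadia}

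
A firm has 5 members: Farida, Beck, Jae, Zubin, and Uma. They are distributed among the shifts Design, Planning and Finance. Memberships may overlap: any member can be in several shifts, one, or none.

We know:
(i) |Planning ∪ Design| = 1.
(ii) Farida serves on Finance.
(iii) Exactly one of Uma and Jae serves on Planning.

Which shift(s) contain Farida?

Farida: Finance

From (ii): Farida ∈ Finance.
Suppose Farida ∈ Design: no assignment then satisfies all the clues, so Farida ∉ Design.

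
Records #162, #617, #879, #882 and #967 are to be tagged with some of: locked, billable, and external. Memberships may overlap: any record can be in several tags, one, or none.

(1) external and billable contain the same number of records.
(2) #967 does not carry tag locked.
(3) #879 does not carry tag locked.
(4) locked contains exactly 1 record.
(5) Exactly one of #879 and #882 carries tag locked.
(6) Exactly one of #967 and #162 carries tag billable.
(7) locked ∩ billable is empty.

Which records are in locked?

locked = {#882}

From (2): #967 ∉ locked.
From (3): #879 ∉ locked.
(5) (exactly one): #882 ∈ locked.
(7) (disjoint): #882 ∉ billable.
(4): locked already has 1, so the rest are out.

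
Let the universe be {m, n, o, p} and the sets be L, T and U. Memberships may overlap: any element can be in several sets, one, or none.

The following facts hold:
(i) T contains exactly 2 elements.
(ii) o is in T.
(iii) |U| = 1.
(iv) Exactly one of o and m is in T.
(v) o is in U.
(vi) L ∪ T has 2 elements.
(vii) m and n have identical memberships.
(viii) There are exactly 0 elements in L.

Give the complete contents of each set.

L = {}; T = {o, p}; U = {o}

From (ii): o ∈ T.
From (v): o ∈ U.
(iii): U already has 1, so the rest are out.
(iv) (exactly one): m ∉ T.
(vii): n matches m: n ∉ T.
(viii): L already has 0, so the rest are out.
(i): only 2 candidates remain for T, so all are in.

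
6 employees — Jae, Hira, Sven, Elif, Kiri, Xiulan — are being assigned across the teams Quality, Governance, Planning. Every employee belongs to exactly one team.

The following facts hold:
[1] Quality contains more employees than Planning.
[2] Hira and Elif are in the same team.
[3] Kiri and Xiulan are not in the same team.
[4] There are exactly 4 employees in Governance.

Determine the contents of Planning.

Planning = {}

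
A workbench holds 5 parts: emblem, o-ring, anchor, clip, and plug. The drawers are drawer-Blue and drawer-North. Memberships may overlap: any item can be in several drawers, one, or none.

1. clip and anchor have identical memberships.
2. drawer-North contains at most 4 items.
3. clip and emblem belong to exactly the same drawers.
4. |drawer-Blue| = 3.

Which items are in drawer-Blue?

drawer-Blue = {anchor, clip, emblem}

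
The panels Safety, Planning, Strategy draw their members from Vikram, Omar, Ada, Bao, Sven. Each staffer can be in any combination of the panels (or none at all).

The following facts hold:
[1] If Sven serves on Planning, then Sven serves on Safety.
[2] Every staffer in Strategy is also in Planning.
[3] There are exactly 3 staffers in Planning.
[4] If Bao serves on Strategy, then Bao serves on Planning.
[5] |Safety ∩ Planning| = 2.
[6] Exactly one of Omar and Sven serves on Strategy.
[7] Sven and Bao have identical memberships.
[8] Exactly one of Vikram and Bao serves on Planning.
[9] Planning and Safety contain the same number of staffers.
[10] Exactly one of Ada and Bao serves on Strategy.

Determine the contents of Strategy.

Strategy = {Bao, Sven}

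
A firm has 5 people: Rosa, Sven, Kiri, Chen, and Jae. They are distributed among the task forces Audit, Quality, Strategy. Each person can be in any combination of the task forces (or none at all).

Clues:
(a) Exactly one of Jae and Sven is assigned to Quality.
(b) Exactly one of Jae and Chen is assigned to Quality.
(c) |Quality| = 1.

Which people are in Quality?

Quality = {Jae}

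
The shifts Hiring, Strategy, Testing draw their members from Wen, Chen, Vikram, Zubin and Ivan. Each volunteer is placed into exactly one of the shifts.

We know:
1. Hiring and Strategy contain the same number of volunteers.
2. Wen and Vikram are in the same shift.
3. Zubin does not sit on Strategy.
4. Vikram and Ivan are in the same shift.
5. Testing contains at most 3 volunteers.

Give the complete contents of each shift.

Hiring = {Zubin}; Strategy = {Chen}; Testing = {Ivan, Vikram, Wen}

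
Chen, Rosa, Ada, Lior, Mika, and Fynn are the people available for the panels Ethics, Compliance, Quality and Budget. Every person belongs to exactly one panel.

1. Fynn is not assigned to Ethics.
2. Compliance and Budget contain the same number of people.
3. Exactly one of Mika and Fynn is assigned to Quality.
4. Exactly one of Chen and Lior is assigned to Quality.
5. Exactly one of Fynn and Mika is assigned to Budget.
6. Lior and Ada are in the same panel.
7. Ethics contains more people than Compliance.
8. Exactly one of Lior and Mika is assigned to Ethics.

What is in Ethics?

From (1): Fynn ∉ Ethics.
Suppose Chen ∈ Ethics: no assignment then satisfies all the clues, so Chen ∉ Ethics.

Ethics = {Ada, Lior}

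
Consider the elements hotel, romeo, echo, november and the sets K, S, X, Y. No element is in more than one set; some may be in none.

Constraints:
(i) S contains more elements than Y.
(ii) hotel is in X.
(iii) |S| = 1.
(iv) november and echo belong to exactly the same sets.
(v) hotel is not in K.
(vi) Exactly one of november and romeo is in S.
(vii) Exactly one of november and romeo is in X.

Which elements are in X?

From (ii): hotel ∈ X.
Suppose romeo ∈ X: no assignment then satisfies all the clues, so romeo ∉ X.

X = {echo, hotel, november}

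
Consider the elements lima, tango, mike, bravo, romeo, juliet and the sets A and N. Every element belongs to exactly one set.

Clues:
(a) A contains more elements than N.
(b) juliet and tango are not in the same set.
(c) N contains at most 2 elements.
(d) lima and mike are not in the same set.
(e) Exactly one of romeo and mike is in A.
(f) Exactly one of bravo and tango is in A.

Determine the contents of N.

N = {mike, tango}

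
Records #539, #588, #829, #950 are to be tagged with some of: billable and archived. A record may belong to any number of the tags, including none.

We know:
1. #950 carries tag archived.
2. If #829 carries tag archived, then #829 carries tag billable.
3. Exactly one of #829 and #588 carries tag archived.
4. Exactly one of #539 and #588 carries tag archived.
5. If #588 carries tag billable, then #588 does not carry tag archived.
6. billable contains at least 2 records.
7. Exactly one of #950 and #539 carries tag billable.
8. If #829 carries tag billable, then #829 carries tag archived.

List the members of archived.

archived = {#539, #829, #950}

From (1): #950 ∈ archived.
Suppose #539 ∉ archived: no assignment then satisfies all the clues, so #539 ∈ archived.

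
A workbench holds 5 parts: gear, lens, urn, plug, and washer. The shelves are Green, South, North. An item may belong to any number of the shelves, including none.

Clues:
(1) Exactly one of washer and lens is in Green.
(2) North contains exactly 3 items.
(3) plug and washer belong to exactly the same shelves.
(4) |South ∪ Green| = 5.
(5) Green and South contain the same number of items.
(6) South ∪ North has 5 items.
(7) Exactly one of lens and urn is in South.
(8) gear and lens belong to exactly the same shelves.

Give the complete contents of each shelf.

Green = {gear, lens, urn}; South = {plug, urn, washer}; North = {gear, lens, urn}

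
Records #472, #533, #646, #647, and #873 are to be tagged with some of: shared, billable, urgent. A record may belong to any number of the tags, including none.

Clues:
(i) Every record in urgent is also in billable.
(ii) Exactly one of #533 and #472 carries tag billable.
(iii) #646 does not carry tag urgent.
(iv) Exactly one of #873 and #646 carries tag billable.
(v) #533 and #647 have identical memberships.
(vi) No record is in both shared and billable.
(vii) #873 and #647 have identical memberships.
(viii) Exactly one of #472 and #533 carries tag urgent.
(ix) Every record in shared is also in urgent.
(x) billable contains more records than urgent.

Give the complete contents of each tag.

shared = {}; billable = {#472, #646}; urgent = {#472}

From (iii): #646 ∉ urgent.
(ix) contrapositive: #646 ∉ shared.
Suppose #472 ∈ shared: no assignment then satisfies all the clues, so #472 ∉ shared.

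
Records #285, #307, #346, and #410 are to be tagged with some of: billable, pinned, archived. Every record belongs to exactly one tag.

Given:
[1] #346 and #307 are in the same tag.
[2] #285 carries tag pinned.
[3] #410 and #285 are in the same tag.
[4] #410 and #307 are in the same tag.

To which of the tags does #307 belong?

#307: pinned

From (2): #285 ∈ pinned.
(3): #410 matches #285: #410 ∉ billable.
(3): #410 matches #285: #410 ∈ pinned.
(4): #307 matches #410: #307 ∉ billable.
(4): #307 matches #410: #307 ∈ pinned.
(1): #346 matches #307: #346 ∉ billable.
(1): #346 matches #307: #346 ∈ pinned.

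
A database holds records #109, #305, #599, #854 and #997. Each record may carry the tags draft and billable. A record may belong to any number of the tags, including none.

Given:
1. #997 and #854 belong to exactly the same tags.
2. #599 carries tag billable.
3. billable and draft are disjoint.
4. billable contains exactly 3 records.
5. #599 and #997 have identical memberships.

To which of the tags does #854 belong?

#854: billable

From (2): #599 ∈ billable.
(3) (disjoint): #599 ∉ draft.
(5): #997 matches #599: #997 ∉ draft.
(5): #997 matches #599: #997 ∈ billable.
(1): #854 matches #997: #854 ∉ draft.
(1): #854 matches #997: #854 ∈ billable.
(4): billable already has 3, so the rest are out.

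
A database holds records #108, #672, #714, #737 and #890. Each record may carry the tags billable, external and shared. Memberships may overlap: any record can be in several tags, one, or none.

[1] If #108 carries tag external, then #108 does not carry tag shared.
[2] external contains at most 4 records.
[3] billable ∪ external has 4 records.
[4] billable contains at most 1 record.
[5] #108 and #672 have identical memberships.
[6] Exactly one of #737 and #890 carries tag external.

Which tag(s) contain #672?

#672: external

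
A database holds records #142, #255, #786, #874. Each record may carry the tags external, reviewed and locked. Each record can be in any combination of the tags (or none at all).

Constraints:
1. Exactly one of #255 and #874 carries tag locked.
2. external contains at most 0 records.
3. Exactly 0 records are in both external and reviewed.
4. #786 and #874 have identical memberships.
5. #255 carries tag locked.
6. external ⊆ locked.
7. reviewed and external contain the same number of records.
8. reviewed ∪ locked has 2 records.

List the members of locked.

From (5): #255 ∈ locked.
(1) (exactly one): #874 ∉ locked.
(2): external already has 0, so the rest are out.
(4): #786 matches #874: #786 ∉ locked.
Suppose #142 ∉ locked: no assignment then satisfies all the clues, so #142 ∈ locked.

locked = {#142, #255}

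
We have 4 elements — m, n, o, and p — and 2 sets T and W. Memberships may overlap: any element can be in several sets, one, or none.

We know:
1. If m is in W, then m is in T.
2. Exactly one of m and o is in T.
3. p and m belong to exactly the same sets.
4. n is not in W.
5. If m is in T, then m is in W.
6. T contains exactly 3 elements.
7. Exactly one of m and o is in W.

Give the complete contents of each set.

T = {m, n, p}; W = {m, p}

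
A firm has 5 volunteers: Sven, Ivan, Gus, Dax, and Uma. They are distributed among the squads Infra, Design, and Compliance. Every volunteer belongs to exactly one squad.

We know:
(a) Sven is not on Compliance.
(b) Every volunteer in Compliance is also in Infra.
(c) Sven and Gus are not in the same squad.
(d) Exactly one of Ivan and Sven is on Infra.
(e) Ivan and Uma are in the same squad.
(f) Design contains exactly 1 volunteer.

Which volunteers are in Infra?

Infra = {Dax, Gus, Ivan, Uma}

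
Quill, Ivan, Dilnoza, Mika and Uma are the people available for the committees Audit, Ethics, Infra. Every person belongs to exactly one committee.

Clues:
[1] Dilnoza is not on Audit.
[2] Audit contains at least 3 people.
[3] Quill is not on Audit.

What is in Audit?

Audit = {Ivan, Mika, Uma}

From (1): Dilnoza ∉ Audit.
From (3): Quill ∉ Audit.
(2): only 3 candidates remain for Audit, so all are in.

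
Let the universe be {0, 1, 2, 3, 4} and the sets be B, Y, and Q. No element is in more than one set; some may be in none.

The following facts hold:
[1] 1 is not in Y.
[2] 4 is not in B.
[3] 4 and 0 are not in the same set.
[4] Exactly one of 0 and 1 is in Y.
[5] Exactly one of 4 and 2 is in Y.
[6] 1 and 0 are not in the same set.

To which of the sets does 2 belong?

2: Y

From (1): 1 ∉ Y.
From (2): 4 ∉ B.
(4) (exactly one): 0 ∈ Y.
(3): 4 ∉ Y.
(5) (exactly one): 2 ∈ Y.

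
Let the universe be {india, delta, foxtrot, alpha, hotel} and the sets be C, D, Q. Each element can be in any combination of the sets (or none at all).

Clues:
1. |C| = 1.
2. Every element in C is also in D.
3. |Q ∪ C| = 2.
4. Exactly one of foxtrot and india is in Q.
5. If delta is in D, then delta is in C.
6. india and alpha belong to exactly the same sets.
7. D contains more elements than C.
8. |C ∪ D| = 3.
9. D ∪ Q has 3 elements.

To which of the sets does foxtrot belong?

foxtrot: D, Q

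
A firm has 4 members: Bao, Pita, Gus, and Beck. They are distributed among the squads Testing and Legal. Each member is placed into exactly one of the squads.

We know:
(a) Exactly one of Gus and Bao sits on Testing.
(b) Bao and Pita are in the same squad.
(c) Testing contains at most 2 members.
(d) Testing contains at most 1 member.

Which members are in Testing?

Testing = {Gus}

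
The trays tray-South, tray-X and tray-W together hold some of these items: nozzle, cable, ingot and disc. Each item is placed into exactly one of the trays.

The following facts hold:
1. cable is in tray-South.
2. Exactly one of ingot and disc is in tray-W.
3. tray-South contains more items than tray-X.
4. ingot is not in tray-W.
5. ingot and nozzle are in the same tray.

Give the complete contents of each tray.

tray-South = {cable, ingot, nozzle}; tray-X = {}; tray-W = {disc}

From (1): cable ∈ tray-South.
From (4): ingot ∉ tray-W.
(2) (exactly one): disc ∈ tray-W.
(5): nozzle matches ingot: nozzle ∉ tray-W.
Suppose nozzle ∉ tray-South: no assignment then satisfies all the clues, so nozzle ∈ tray-South.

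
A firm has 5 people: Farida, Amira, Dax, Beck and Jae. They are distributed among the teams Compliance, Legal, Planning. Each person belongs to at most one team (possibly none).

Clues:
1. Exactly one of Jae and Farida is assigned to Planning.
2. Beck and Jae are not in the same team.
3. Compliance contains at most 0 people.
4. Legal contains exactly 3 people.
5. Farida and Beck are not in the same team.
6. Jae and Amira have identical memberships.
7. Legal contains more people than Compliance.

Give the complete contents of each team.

(3): Compliance already has 0, so the rest are out.
Suppose Farida ∈ Legal: no assignment then satisfies all the clues, so Farida ∉ Legal.

Compliance = {}; Legal = {Amira, Dax, Jae}; Planning = {Farida}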